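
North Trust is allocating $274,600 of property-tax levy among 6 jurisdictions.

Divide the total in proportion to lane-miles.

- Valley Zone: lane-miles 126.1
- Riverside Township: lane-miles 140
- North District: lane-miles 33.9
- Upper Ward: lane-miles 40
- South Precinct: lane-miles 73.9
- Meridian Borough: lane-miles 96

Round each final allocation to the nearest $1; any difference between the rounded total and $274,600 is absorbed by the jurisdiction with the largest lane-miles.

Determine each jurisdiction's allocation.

Total lane-miles = 126.1 + 140 + 33.9 + 40 + 73.9 + 96 = 509.9.
Pro-rata amounts: Valley Zone 67,909.51; Riverside Township 75,395.18; North District 18,256.40; Upper Ward 21,541.48; South Precinct 39,797.88; Meridian Borough 51,699.55.
After rounding ($1): Valley Zone $67,910; Riverside Township $75,395; North District $18,256; Upper Ward $21,541; South Precinct $39,798; Meridian Borough $51,700. Sum = $274,600.
Rounded total matches; no reconciliation needed.

Valley Zone: $67,910 · Riverside Township: $75,395 · North District: $18,256 · Upper Ward: $21,541 · South Precinct: $39,798 · Meridian Borough: $51,700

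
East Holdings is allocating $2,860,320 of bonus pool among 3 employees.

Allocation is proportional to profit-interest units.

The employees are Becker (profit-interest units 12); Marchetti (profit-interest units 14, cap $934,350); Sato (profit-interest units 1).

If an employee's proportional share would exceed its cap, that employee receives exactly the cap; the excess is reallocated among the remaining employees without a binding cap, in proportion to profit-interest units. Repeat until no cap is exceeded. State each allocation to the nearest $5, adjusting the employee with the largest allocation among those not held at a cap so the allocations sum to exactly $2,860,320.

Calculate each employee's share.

Becker: $1,777,820; Marchetti: $934,350; Sato: $148,150

Combined profit-interest units = 27.
Unconstrained shares: Becker 1,271,253.33; Marchetti 1,483,128.89; Sato 105,937.78.
Capped: Marchetti ($934,350); balance $1,925,970 reallocated over remaining profit-interest units 13.
Redistributed shares: Becker 1,777,818.46 → $1,777,820; Sato 148,151.54 → $148,150.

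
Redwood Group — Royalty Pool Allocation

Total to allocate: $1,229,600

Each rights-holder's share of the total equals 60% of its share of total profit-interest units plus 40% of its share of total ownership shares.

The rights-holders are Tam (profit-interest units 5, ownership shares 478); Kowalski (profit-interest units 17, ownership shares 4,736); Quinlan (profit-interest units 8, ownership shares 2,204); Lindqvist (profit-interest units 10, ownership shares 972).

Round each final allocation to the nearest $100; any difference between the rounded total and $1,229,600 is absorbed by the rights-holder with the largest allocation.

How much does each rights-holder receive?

Tam: $120,200 | Kowalski: $591,200 | Quinlan: $276,800 | Lindqvist: $241,400

Profit-interest units total 40; ownership shares total 8,390.
Composite weights (60% profit-interest units + 40% ownership shares): Tam 0.0978; Kowalski 0.4808; Quinlan 0.2251; Lindqvist 0.1963.
Pro-rata amounts: Tam 120,241.40; Kowalski 591,182.59; Quinlan 276,755.26; Lindqvist 241,420.75.
After rounding ($100): Tam $120,200; Kowalski $591,200; Quinlan $276,800; Lindqvist $241,400. Sum = $1,229,600.
Rounded total matches; no reconciliation needed.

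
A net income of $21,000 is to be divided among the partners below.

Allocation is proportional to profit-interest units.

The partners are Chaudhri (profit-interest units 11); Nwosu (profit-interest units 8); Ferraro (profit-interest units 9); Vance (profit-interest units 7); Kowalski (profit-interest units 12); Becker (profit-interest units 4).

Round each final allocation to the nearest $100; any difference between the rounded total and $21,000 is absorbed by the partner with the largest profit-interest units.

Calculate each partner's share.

Chaudhri: $4,500 · Nwosu: $3,300 · Ferraro: $3,700 · Vance: $2,900 · Kowalski: $5,000 · Becker: $1,600

Combined profit-interest units = 11 + 8 + 9 + 7 + 12 + 4 = 51.
Unrounded shares: Chaudhri 4,529.41; Nwosu 3,294.12; Ferraro 3,705.88; Vance 2,882.35; Kowalski 4,941.18; Becker 1,647.06.
After rounding ($100): Chaudhri $4,500; Nwosu $3,300; Ferraro $3,700; Vance $2,900; Kowalski $4,900; Becker $1,600. Sum = $20,900.
Difference $21,000 − $20,900 = +$100 applied to largest profit-interest units (Kowalski): Kowalski becomes $5,000.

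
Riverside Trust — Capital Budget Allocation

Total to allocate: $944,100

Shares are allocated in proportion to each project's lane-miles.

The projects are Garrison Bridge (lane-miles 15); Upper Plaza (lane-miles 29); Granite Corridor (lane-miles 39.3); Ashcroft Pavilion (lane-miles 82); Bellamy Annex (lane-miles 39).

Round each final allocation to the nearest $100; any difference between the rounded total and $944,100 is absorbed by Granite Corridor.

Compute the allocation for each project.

Lane-miles total: 204.3.
Raw shares: Garrison Bridge 15/204.3 × $944,100 = 69,317.18; Upper Plaza 29/204.3 × $944,100 = 134,013.22; Granite Corridor 39.3/204.3 × $944,100 = 181,611.01; Ashcroft Pavilion 82/204.3 × $944,100 = 378,933.92; Bellamy Annex 39/204.3 × $944,100 = 180,224.67.
Rounded to nearest $100: Garrison Bridge $69,300; Upper Plaza $134,000; Granite Corridor $181,600; Ashcroft Pavilion $378,900; Bellamy Annex $180,200. Sum = $944,000.
Difference $944,100 − $944,000 = +$100 applied to Granite Corridor: Granite Corridor becomes $181,700.

Garrison Bridge: $69,300 | Upper Plaza: $134,000 | Granite Corridor: $181,700 | Ashcroft Pavilion: $378,900 | Bellamy Annex: $180,200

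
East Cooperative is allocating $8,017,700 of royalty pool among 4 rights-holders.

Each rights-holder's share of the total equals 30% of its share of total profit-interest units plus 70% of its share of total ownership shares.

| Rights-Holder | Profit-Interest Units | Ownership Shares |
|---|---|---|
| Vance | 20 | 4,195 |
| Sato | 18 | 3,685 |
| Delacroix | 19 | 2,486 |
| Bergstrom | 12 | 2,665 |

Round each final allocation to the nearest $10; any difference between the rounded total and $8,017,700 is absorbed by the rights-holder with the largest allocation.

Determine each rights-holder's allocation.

Vance: $2,503,960 · Sato: $2,214,580 · Delacroix: $1,733,040 · Bergstrom: $1,566,120

Totals — profit-interest units 69, ownership shares 13,031.
Composite weights (30% profit-interest units + 70% ownership shares): Vance 0.3123; Sato 0.2762; Delacroix 0.2162; Bergstrom 0.1953.
Raw shares: Vance 2,503,957.94; Sato 2,214,584.23; Delacroix 1,733,040.17; Bergstrom 1,566,117.66.
At nearest $10: Vance $2,503,960; Sato $2,214,580; Delacroix $1,733,040; Bergstrom $1,566,120. Sum = $8,017,700.
No rounding difference to absorb.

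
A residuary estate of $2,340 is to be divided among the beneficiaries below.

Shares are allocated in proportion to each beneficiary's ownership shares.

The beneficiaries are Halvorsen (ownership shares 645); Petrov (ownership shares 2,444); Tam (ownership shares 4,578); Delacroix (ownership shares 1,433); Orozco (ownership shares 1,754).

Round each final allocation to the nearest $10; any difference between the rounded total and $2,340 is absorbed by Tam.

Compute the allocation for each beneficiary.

Ownership shares total: 10,854.
Raw shares: Halvorsen 645/10,854 × $2,340 = 139.05; Petrov 2,444/10,854 × $2,340 = 526.90; Tam 4,578/10,854 × $2,340 = 986.97; Delacroix 1,433/10,854 × $2,340 = 308.94; Orozco 1,754/10,854 × $2,340 = 378.14.
At nearest $10: Halvorsen $140; Petrov $530; Tam $990; Delacroix $310; Orozco $380. Sum = $2,350.
Difference $2,340 − $2,350 = −$10 applied to Tam: Tam becomes $980.

Halvorsen: $140 · Petrov: $530 · Tam: $980 · Delacroix: $310 · Orozco: $380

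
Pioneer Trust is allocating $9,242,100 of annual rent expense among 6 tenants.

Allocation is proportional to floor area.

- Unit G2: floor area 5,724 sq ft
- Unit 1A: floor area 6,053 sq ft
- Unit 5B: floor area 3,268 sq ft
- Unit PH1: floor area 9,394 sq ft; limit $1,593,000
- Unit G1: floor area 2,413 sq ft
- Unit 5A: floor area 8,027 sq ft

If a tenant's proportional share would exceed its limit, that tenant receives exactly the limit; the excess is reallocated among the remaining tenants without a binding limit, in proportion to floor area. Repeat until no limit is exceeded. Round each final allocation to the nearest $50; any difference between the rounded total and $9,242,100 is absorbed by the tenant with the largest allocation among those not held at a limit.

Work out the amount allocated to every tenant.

Floor area total: 34,879.
Proportional shares (ignoring caps): Unit G2 1,516,722.97; Unit 1A 1,603,900.09; Unit 5B 865,941.76; Unit PH1 2,489,185.11; Unit G1 639,387.23; Unit 5A 2,126,962.83.
Capped: Unit PH1 ($1,593,000); remaining pool $7,649,100 reallocated over remaining floor area 25,485.
Redistributed shares: Unit G2 1,718,008.57 → $1,718,000; Unit 1A 1,816,755.04 → $1,816,750; Unit 5B 980,861.64 → $980,850; Unit G1 724,240.86 → $724,250; Unit 5A 2,409,233.89 → $2,409,250.

Unit G2: $1,718,000; Unit 1A: $1,816,750; Unit 5B: $980,850; Unit PH1: $1,593,000; Unit G1: $724,250; Unit 5A: $2,409,250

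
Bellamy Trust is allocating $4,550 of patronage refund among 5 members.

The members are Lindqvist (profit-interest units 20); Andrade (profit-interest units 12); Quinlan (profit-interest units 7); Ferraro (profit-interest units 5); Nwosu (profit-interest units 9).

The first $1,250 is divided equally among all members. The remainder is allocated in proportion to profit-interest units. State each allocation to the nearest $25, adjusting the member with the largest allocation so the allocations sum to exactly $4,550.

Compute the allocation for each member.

Lindqvist: $1,525 · Andrade: $1,000 · Quinlan: $675 · Ferraro: $550 · Nwosu: $800

Equal tier: $1,250 ÷ 5 = $250 apiece.
Remainder $3,300 by profit-interest units (total 53): Lindqvist 1,245.28 → $1,250; Andrade 747.17 → $750; Quinlan 435.85 → $425; Ferraro 311.32 → $300; Nwosu 560.38 → $550.
Rounding difference +$25 on remainder applied to Lindqvist.
Totals: Lindqvist $250 + $1,275 = $1,525; Andrade $250 + $750 = $1,000; Quinlan $250 + $425 = $675; Ferraro $250 + $300 = $550; Nwosu $250 + $550 = $800.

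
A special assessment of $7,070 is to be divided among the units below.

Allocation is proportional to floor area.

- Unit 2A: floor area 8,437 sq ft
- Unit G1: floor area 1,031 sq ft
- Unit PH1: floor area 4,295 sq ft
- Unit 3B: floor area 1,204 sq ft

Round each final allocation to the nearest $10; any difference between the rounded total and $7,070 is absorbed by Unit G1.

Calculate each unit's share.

Unit 2A: $3,990 · Unit G1: $480 · Unit PH1: $2,030 · Unit 3B: $570

Total floor area = 14,967.
Pro-rata amounts: Unit 2A 8,437/14,967 × $7,070 = 3,985.41; Unit G1 1,031/14,967 × $7,070 = 487.02; Unit PH1 4,295/14,967 × $7,070 = 2,028.84; Unit 3B 1,204/14,967 × $7,070 = 568.74.
After rounding ($10): Unit 2A $3,990; Unit G1 $490; Unit PH1 $2,030; Unit 3B $570. Sum = $7,080.
Difference $7,070 − $7,080 = −$10 applied to Unit G1: Unit G1 becomes $480.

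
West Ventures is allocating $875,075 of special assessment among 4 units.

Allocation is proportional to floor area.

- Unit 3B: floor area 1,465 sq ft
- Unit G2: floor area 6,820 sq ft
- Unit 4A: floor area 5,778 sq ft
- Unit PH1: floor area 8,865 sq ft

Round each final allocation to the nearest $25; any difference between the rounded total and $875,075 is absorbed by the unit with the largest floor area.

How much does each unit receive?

Total floor area = 22,928.
Proportional shares: Unit 3B 1,465/22,928 × $875,075 = 55,913.51; Unit G2 6,820/22,928 × $875,075 = 260,293.59; Unit 4A 5,778/22,928 × $875,075 = 220,524.40; Unit PH1 8,865/22,928 × $875,075 = 338,343.50.
Rounded to nearest $25: Unit 3B $55,925; Unit G2 $260,300; Unit 4A $220,525; Unit PH1 $338,350. Sum = $875,100.
Difference $875,075 − $875,100 = −$25 applied to largest floor area (Unit PH1): Unit PH1 becomes $338,325.

Unit 3B: $55,925; Unit G2: $260,300; Unit 4A: $220,525; Unit PH1: $338,325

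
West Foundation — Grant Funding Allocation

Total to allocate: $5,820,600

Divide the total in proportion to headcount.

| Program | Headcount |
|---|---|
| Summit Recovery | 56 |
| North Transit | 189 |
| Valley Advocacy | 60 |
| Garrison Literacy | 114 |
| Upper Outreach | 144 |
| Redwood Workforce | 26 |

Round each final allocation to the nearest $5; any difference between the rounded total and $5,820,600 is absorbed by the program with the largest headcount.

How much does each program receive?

Headcount total: 56 + 189 + 60 + 114 + 144 + 26 = 589.
Raw shares: Summit Recovery 553,401.70; North Transit 1,867,730.73; Valley Advocacy 592,930.39; Garrison Literacy 1,126,567.74; Upper Outreach 1,423,032.94; Redwood Workforce 256,936.50.
After rounding ($5): Summit Recovery $553,400; North Transit $1,867,730; Valley Advocacy $592,930; Garrison Literacy $1,126,570; Upper Outreach $1,423,035; Redwood Workforce $256,935. Sum = $5,820,600.
No rounding difference to absorb.

Summit Recovery: $553,400 · North Transit: $1,867,730 · Valley Advocacy: $592,930 · Garrison Literacy: $1,126,570 · Upper Outreach: $1,423,035 · Redwood Workforce: $256,935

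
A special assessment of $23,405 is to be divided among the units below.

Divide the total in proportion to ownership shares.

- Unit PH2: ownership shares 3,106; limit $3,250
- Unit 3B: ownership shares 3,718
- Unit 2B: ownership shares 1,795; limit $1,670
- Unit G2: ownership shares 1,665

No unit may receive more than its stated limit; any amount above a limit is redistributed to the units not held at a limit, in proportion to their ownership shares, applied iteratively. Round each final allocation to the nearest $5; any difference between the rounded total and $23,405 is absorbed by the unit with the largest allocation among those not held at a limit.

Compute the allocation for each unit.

Ownership shares total: 10,284.
Pro-rata shares before constraints: Unit PH2 7,068.84; Unit 3B 8,461.67; Unit 2B 4,085.18; Unit G2 3,789.32.
Cap binds for Unit PH2 ($3,250), Unit 2B ($1,670); balance $18,485 reallocated over remaining ownership shares 5,383.
Remaining shares: Unit 3B 12,767.46 → $12,765; Unit G2 5,717.54 → $5,720.

Unit PH2: $3,250 | Unit 3B: $12,765 | Unit 2B: $1,670 | Unit G2: $5,720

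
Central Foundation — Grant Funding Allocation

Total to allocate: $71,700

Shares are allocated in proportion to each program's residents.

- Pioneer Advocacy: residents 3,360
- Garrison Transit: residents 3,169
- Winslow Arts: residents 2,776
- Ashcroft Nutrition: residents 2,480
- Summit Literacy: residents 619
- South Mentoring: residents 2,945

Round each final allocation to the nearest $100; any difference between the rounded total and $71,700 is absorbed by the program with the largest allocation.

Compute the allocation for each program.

Pioneer Advocacy: $15,600; Garrison Transit: $14,800; Winslow Arts: $13,000; Ashcroft Nutrition: $11,600; Summit Literacy: $2,900; South Mentoring: $13,800

Combined residents = 15,349.
Raw shares: Pioneer Advocacy 3,360/15,349 × $71,700 = 15,695.62; Garrison Transit 3,169/15,349 × $71,700 = 14,803.39; Winslow Arts 2,776/15,349 × $71,700 = 12,967.57; Ashcroft Nutrition 2,480/15,349 × $71,700 = 11,584.86; Summit Literacy 619/15,349 × $71,700 = 2,891.54; South Mentoring 2,945/15,349 × $71,700 = 13,757.02.
Rounded to nearest $100: Pioneer Advocacy $15,700; Garrison Transit $14,800; Winslow Arts $13,000; Ashcroft Nutrition $11,600; Summit Literacy $2,900; South Mentoring $13,800. Sum = $71,800.
Difference $71,700 − $71,800 = −$100 applied to largest allocation (Pioneer Advocacy): Pioneer Advocacy becomes $15,600.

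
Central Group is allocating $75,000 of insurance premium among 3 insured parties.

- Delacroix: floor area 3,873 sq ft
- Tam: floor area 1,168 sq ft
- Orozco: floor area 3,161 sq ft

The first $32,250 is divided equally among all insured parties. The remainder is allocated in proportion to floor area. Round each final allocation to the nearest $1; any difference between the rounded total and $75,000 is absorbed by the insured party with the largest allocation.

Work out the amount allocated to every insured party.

Delacroix: $30,936; Tam: $16,838; Orozco: $27,226

Equal tier: $32,250 ÷ 3 = $10,750 apiece.
Remainder $42,750 by floor area (total 8,202): Delacroix 20,186.63 → $20,187; Tam 6,087.78 → $6,088; Orozco 16,475.59 → $16,476.
Rounding difference −$1 on remainder applied to Delacroix.
Totals: Delacroix $10,750 + $20,186 = $30,936; Tam $10,750 + $6,088 = $16,838; Orozco $10,750 + $16,476 = $27,226.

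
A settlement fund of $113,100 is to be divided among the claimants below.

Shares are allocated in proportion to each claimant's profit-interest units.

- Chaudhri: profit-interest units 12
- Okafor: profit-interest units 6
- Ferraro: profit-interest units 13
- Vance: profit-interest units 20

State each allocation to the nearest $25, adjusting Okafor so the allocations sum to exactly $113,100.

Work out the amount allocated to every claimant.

Chaudhri: $26,600 | Okafor: $13,325 | Ferraro: $28,825 | Vance: $44,350

Total profit-interest units = 51.
Pro-rata amounts: Chaudhri 12/51 × $113,100 = 26,611.76; Okafor 6/51 × $113,100 = 13,305.88; Ferraro 13/51 × $113,100 = 28,829.41; Vance 20/51 × $113,100 = 44,352.94.
Rounded to nearest $25: Chaudhri $26,600; Okafor $13,300; Ferraro $28,825; Vance $44,350. Sum = $113,075.
Difference $113,100 − $113,075 = +$25 applied to Okafor: Okafor becomes $13,325.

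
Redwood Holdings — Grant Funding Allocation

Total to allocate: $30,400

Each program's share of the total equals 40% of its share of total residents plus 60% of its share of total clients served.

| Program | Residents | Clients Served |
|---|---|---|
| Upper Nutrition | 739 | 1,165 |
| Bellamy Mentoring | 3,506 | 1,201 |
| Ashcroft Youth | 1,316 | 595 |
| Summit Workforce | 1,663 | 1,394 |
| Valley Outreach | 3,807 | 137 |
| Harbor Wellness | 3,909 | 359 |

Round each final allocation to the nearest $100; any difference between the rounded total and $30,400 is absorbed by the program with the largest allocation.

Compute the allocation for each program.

Upper Nutrition: $5,000; Bellamy Mentoring: $7,400; Ashcroft Youth: $3,300; Summit Workforce: $6,600; Valley Outreach: $3,600; Harbor Wellness: $4,500

Residents total 14,940; clients served total 4,851.
Composite weights (40% residents + 60% clients served): Upper Nutrition 0.1639; Bellamy Mentoring 0.2424; Ashcroft Youth 0.1088; Summit Workforce 0.2169; Valley Outreach 0.1189; Harbor Wellness 0.1491.
Proportional shares: Upper Nutrition 4,981.95; Bellamy Mentoring 7,369.43; Ashcroft Youth 3,308.35; Summit Workforce 6,595.06; Valley Outreach 3,613.73; Harbor Wellness 4,531.48.
Rounded to nearest $100: Upper Nutrition $5,000; Bellamy Mentoring $7,400; Ashcroft Youth $3,300; Summit Workforce $6,600; Valley Outreach $3,600; Harbor Wellness $4,500. Sum = $30,400.
Rounded total matches; no reconciliation needed.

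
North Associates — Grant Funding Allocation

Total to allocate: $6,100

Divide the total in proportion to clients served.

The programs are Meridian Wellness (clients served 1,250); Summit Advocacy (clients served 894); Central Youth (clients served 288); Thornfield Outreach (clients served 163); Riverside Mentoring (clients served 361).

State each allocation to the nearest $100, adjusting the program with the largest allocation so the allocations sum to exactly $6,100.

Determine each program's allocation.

Meridian Wellness: $2,700 · Summit Advocacy: $1,800 · Central Youth: $600 · Thornfield Outreach: $300 · Riverside Mentoring: $700

Combined clients served = 2,956.
Unrounded shares: Meridian Wellness 1,250/2,956 × $6,100 = 2,579.50; Summit Advocacy 894/2,956 × $6,100 = 1,844.86; Central Youth 288/2,956 × $6,100 = 594.32; Thornfield Outreach 163/2,956 × $6,100 = 336.37; Riverside Mentoring 361/2,956 × $6,100 = 744.96.
At nearest $100: Meridian Wellness $2,600; Summit Advocacy $1,800; Central Youth $600; Thornfield Outreach $300; Riverside Mentoring $700. Sum = $6,000.
Difference $6,100 − $6,000 = +$100 applied to largest allocation (Meridian Wellness): Meridian Wellness becomes $2,700.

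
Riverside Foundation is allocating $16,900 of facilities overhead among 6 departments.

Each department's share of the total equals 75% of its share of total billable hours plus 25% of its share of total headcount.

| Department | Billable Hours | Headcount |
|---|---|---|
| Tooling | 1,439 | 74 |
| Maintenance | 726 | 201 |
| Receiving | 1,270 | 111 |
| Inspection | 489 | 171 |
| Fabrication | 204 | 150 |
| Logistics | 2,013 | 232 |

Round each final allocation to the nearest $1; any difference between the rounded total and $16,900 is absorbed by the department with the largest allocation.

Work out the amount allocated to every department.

Tooling: $3,303; Maintenance: $2,403; Receiving: $3,121; Inspection: $1,779; Fabrication: $1,096; Logistics: $5,198

Totals — billable hours 6,141, headcount 939.
Composite weights (75% billable hours + 25% headcount): Tooling 0.1954; Maintenance 0.1422; Receiving 0.1847; Inspection 0.1052; Fabrication 0.0649; Logistics 0.3076.
Raw shares: Tooling 3,303.05; Maintenance 2,402.85; Receiving 3,120.72; Inspection 1,778.70; Fabrication 1,095.98; Logistics 5,198.70.
At nearest $1: Tooling $3,303; Maintenance $2,403; Receiving $3,121; Inspection $1,779; Fabrication $1,096; Logistics $5,199. Sum = $16,901.
Difference $16,900 − $16,901 = −$1 applied to largest allocation (Logistics): Logistics becomes $5,198.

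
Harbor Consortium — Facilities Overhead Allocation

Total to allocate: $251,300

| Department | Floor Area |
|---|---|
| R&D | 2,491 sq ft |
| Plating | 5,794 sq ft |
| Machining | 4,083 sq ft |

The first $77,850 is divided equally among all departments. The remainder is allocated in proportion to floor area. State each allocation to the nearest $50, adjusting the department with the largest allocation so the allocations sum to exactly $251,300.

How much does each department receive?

R&D: $60,900 · Plating: $107,200 · Machining: $83,200

$77,850 shared equally gives $25,950 per department.
Remainder $173,450 by floor area (total 12,368): R&D 34,934.02 → $34,950; Plating 81,255.60 → $81,250; Machining 57,260.38 → $57,250.
Totals: R&D $25,950 + $34,950 = $60,900; Plating $25,950 + $81,250 = $107,200; Machining $25,950 + $57,250 = $83,200.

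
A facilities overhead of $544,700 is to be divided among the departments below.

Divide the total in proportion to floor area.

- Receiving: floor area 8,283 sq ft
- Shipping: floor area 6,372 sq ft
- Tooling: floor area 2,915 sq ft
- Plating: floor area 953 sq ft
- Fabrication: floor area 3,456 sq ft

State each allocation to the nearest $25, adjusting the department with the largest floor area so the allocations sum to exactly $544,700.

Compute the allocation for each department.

Combined floor area = 21,979.
Pro-rata amounts: Receiving 8,283/21,979 × $544,700 = 205,275.49; Shipping 6,372/21,979 × $544,700 = 157,915.66; Tooling 2,915/21,979 × $544,700 = 72,241.71; Plating 953/21,979 × $544,700 = 23,617.96; Fabrication 3,456/21,979 × $544,700 = 85,649.17.
At nearest $25: Receiving $205,275; Shipping $157,925; Tooling $72,250; Plating $23,625; Fabrication $85,650. Sum = $544,725.
Difference $544,700 − $544,725 = −$25 applied to largest floor area (Receiving): Receiving becomes $205,250.

Receiving: $205,250 · Shipping: $157,925 · Tooling: $72,250 · Plating: $23,625 · Fabrication: $85,650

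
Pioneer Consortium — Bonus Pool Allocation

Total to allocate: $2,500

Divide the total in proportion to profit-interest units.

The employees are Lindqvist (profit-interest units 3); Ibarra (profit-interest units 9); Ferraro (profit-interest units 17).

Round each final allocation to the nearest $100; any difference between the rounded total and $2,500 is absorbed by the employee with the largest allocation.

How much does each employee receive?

Total profit-interest units = 29.
Proportional shares: Lindqvist 3/29 × $2,500 = 258.62; Ibarra 9/29 × $2,500 = 775.86; Ferraro 17/29 × $2,500 = 1,465.52.
After rounding ($100): Lindqvist $300; Ibarra $800; Ferraro $1,500. Sum = $2,600.
Difference $2,500 − $2,600 = −$100 applied to largest allocation (Ferraro): Ferraro becomes $1,400.

Lindqvist: $300; Ibarra: $800; Ferraro: $1,400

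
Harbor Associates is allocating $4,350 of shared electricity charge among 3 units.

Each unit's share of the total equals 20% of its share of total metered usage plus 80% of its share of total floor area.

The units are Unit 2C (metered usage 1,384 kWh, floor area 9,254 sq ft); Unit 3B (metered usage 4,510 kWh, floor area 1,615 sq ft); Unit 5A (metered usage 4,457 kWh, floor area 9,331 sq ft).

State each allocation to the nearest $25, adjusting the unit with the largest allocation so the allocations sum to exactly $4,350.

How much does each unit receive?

Unit 2C: $1,700 · Unit 3B: $650 · Unit 5A: $2,000

Totals — metered usage 10,351, floor area 20,200.
Blended shares (20% metered usage + 80% floor area): Unit 2C 0.3932; Unit 3B 0.1511; Unit 5A 0.4557.
Proportional shares: Unit 2C 1,710.58; Unit 3B 657.29; Unit 5A 1,982.13.
Rounded to nearest $25: Unit 2C $1,700; Unit 3B $650; Unit 5A $1,975. Sum = $4,325.
Difference $4,350 − $4,325 = +$25 applied to largest allocation (Unit 5A): Unit 5A becomes $2,000.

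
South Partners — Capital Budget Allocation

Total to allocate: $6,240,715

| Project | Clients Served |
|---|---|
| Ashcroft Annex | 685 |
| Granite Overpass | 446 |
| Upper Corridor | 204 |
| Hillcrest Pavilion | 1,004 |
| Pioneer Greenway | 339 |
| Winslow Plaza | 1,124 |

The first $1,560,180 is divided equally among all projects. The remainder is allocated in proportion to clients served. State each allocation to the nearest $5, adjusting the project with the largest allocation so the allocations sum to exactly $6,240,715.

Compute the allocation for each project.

First tranche $1,560,180 split equally: $260,030 each.
Remainder $4,680,535 by clients served (total 3,802): Ashcroft Annex 843,284.19 → $843,285; Granite Overpass 549,058.02 → $549,060; Upper Corridor 251,138.65 → $251,140; Hillcrest Pavilion 1,235,996.09 → $1,235,995; Pioneer Greenway 417,333.34 → $417,335; Winslow Plaza 1,383,724.71 → $1,383,725.
Rounding difference −$5 on remainder applied to Winslow Plaza.
Totals: Ashcroft Annex $260,030 + $843,285 = $1,103,315; Granite Overpass $260,030 + $549,060 = $809,090; Upper Corridor $260,030 + $251,140 = $511,170; Hillcrest Pavilion $260,030 + $1,235,995 = $1,496,025; Pioneer Greenway $260,030 + $417,335 = $677,365; Winslow Plaza $260,030 + $1,383,720 = $1,643,750.

Ashcroft Annex: $1,103,315 | Granite Overpass: $809,090 | Upper Corridor: $511,170 | Hillcrest Pavilion: $1,496,025 | Pioneer Greenway: $677,365 | Winslow Plaza: $1,643,750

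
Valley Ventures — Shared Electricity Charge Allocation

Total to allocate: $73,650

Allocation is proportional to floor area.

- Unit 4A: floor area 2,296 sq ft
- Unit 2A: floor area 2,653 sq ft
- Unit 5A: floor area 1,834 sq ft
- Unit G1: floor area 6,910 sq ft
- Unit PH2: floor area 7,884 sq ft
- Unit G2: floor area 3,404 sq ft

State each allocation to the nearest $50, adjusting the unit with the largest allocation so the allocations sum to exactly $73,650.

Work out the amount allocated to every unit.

Unit 4A: $6,750 · Unit 2A: $7,800 · Unit 5A: $5,400 · Unit G1: $20,350 · Unit PH2: $23,300 · Unit G2: $10,050

Floor area total: 24,981.
Pro-rata amounts: Unit 4A 2,296/24,981 × $73,650 = 6,769.16; Unit 2A 2,653/24,981 × $73,650 = 7,821.68; Unit 5A 1,834/24,981 × $73,650 = 5,407.07; Unit G1 6,910/24,981 × $73,650 = 20,372.34; Unit PH2 7,884/24,981 × $73,650 = 23,243.93; Unit G2 3,404/24,981 × $73,650 = 10,035.81.
At nearest $50: Unit 4A $6,750; Unit 2A $7,800; Unit 5A $5,400; Unit G1 $20,350; Unit PH2 $23,250; Unit G2 $10,050. Sum = $73,600.
Difference $73,650 − $73,600 = +$50 applied to largest allocation (Unit PH2): Unit PH2 becomes $23,300.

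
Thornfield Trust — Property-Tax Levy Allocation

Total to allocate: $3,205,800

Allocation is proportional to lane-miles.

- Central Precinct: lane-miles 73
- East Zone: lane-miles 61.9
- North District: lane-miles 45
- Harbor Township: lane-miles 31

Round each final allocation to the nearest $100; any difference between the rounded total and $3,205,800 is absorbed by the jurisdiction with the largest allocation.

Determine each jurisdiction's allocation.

Sum of lane-miles: 210.9.
Pro-rata amounts: Central Precinct 73/210.9 × $3,205,800 = 1,109,641.54; East Zone 61.9/210.9 × $3,205,800 = 940,915.22; North District 45/210.9 × $3,205,800 = 684,025.60; Harbor Township 31/210.9 × $3,205,800 = 471,217.64.
At nearest $100: Central Precinct $1,109,600; East Zone $940,900; North District $684,000; Harbor Township $471,200. Sum = $3,205,700.
Difference $3,205,800 − $3,205,700 = +$100 applied to largest allocation (Central Precinct): Central Precinct becomes $1,109,700.

Central Precinct: $1,109,700 | East Zone: $940,900 | North District: $684,000 | Harbor Township: $471,200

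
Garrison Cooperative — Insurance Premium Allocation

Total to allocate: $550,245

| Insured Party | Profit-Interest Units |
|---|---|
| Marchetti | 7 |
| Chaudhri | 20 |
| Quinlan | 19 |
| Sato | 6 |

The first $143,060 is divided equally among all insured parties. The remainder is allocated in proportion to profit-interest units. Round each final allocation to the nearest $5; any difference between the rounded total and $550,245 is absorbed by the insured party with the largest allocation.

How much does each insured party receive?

Equal tier: $143,060 ÷ 4 = $35,765 apiece.
Remainder $407,185 by profit-interest units (total 52): Marchetti 54,813.37 → $54,815; Chaudhri 156,609.62 → $156,610; Quinlan 148,779.13 → $148,780; Sato 46,982.88 → $46,985.
Rounding difference −$5 on remainder applied to Chaudhri.
Totals: Marchetti $35,765 + $54,815 = $90,580; Chaudhri $35,765 + $156,605 = $192,370; Quinlan $35,765 + $148,780 = $184,545; Sato $35,765 + $46,985 = $82,750.

Marchetti: $90,580; Chaudhri: $192,370; Quinlan: $184,545; Sato: $82,750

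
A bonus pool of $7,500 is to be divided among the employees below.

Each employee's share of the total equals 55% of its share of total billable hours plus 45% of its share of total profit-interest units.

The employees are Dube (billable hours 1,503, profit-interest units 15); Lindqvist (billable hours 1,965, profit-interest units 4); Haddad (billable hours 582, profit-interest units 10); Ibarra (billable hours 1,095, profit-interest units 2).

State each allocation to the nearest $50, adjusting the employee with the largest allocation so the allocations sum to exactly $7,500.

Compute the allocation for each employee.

Dube: $2,850 | Lindqvist: $2,000 | Haddad: $1,550 | Ibarra: $1,100

Billable hours total 5,145; profit-interest units total 31.
Composite weights (55% billable hours + 45% profit-interest units): Dube 0.3784; Lindqvist 0.2681; Haddad 0.2074; Ibarra 0.1461.
Proportional shares: Dube 2,838.09; Lindqvist 2,010.92; Haddad 1,555.33; Ibarra 1,095.66.
Rounded to nearest $50: Dube $2,850; Lindqvist $2,000; Haddad $1,550; Ibarra $1,100. Sum = $7,500.
Rounded total matches; no reconciliation needed.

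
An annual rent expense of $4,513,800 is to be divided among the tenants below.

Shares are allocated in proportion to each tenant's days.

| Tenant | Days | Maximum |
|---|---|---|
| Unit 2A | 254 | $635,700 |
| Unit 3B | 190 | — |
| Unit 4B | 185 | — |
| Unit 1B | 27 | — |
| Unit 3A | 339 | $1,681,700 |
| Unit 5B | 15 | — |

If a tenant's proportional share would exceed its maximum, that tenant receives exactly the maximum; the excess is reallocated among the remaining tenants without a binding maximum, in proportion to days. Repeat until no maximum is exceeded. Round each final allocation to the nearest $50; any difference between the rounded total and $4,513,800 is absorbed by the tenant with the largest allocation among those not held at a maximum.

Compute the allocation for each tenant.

Unit 2A: $635,700; Unit 3B: $1,000,800; Unit 4B: $974,400; Unit 1B: $142,200; Unit 3A: $1,681,700; Unit 5B: $79,000

Days total: 1,010.
Unconstrained shares: Unit 2A 1,135,153.66; Unit 3B 849,130.69; Unit 4B 826,785.15; Unit 1B 120,665.94; Unit 3A 1,515,027.92; Unit 5B 67,036.63.
Capped: Unit 2A ($635,700); remaining pool $3,878,100 reallocated over remaining days 756.
Capped: Unit 3A ($1,681,700); remaining pool $2,196,400 reallocated over remaining days 417.
Redistributed shares: Unit 3B 1,000,757.79 → $1,000,750; Unit 4B 974,422.06 → $974,400; Unit 1B 142,212.95 → $142,200; Unit 5B 79,007.19 → $79,000.
Rounding difference +$50 applied to Unit 3B → $1,000,800.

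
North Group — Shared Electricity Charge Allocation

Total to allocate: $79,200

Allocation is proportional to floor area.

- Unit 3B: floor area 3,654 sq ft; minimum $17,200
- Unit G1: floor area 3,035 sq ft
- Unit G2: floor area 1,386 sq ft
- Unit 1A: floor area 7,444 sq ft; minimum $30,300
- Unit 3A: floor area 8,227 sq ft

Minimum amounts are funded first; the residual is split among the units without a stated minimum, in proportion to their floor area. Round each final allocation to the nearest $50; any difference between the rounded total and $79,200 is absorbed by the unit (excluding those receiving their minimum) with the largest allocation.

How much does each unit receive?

Minimums first: Unit 3B $17,200; Unit 1A $30,300. Balance $31,700.
Balance split over remaining floor area 12,648: Unit G1 7,606.70 → $7,600; Unit G2 3,473.77 → $3,450; Unit 3A 20,619.54 → $20,600.
Rounding difference +$50 applied to Unit 3A → $20,650.

Unit 3B: $17,200 · Unit G1: $7,600 · Unit G2: $3,450 · Unit 1A: $30,300 · Unit 3A: $20,650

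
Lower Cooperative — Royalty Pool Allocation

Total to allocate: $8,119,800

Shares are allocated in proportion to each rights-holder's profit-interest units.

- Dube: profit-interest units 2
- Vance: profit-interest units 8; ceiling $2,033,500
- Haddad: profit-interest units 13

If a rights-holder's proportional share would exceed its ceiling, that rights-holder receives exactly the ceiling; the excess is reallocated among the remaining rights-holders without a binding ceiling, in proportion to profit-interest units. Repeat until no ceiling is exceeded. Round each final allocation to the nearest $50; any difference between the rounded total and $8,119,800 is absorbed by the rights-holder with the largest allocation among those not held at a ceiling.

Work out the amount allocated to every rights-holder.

Dube: $811,500 | Vance: $2,033,500 | Haddad: $5,274,800

Sum of profit-interest units: 23.
Proportional shares (ignoring caps): Dube 706,069.57; Vance 2,824,278.26; Haddad 4,589,452.17.
Cap binds for Vance ($2,033,500); residual $6,086,300 reallocated over remaining profit-interest units 15.
Remaining shares: Dube 811,506.67 → $811,500; Haddad 5,274,793.33 → $5,274,800.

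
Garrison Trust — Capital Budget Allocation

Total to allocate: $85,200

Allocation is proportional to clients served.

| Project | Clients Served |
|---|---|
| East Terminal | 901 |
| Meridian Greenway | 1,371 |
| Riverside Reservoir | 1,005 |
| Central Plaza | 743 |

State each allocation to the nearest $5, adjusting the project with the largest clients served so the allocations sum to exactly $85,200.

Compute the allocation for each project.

Clients served total: 4,020.
Pro-rata amounts: East Terminal 901/4,020 × $85,200 = 19,095.82; Meridian Greenway 1,371/4,020 × $85,200 = 29,057.01; Riverside Reservoir 1,005/4,020 × $85,200 = 21,300.00; Central Plaza 743/4,020 × $85,200 = 15,747.16.
Rounded to nearest $5: East Terminal $19,095; Meridian Greenway $29,055; Riverside Reservoir $21,300; Central Plaza $15,745. Sum = $85,195.
Difference $85,200 − $85,195 = +$5 applied to largest clients served (Meridian Greenway): Meridian Greenway becomes $29,060.

East Terminal: $19,095 · Meridian Greenway: $29,060 · Riverside Reservoir: $21,300 · Central Plaza: $15,745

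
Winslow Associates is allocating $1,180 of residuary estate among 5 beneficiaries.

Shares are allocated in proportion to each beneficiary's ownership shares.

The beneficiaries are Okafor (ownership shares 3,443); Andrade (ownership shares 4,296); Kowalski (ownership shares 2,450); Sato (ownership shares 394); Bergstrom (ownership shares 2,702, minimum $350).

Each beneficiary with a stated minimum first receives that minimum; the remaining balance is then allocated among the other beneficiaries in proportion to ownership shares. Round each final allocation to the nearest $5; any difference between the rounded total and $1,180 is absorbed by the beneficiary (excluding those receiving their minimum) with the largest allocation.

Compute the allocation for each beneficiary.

Okafor: $270; Andrade: $340; Kowalski: $190; Sato: $30; Bergstrom: $350

Fund the minimums — Bergstrom $350. Residual $830.
Residual split over remaining ownership shares 10,583: Okafor 270.03 → $270; Andrade 336.93 → $335; Kowalski 192.15 → $190; Sato 30.90 → $30.
Rounding difference +$5 applied to Andrade → $340.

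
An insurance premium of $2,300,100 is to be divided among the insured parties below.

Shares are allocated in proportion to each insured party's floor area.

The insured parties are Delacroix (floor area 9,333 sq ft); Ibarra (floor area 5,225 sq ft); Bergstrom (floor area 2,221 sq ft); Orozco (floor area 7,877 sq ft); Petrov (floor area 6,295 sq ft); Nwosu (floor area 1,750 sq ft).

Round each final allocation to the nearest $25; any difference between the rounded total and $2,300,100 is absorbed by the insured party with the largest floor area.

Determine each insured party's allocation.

Combined floor area = 9,333 + 5,225 + 2,221 + 7,877 + 6,295 + 1,750 = 32,701.
Pro-rata amounts: Delacroix 656,458.01; Ibarra 367,512.38; Bergstrom 156,219.14; Orozco 554,046.90; Petrov 442,773.29; Nwosu 123,090.27.
At nearest $25: Delacroix $656,450; Ibarra $367,500; Bergstrom $156,225; Orozco $554,050; Petrov $442,775; Nwosu $123,100. Sum = $2,300,100.
Rounded total matches; no reconciliation needed.

Delacroix: $656,450 | Ibarra: $367,500 | Bergstrom: $156,225 | Orozco: $554,050 | Petrov: $442,775 | Nwosu: $123,100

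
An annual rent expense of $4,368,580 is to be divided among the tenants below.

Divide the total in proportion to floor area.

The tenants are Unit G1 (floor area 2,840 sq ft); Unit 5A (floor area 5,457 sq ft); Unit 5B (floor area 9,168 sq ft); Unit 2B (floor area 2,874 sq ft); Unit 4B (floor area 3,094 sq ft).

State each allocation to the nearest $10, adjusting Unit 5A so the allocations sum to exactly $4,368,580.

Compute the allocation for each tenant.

Unit G1: $529,460 | Unit 5A: $1,017,330 | Unit 5B: $1,709,180 | Unit 2B: $535,800 | Unit 4B: $576,810

Combined floor area = 23,433.
Proportional shares: Unit G1 2,840/23,433 × $4,368,580 = 529,457.06; Unit 5A 5,457/23,433 × $4,368,580 = 1,017,340.55; Unit 5B 9,168/23,433 × $4,368,580 = 1,709,176.86; Unit 2B 2,874/23,433 × $4,368,580 = 535,795.63; Unit 4B 3,094/23,433 × $4,368,580 = 576,809.91.
Rounded to nearest $10: Unit G1 $529,460; Unit 5A $1,017,340; Unit 5B $1,709,180; Unit 2B $535,800; Unit 4B $576,810. Sum = $4,368,590.
Difference $4,368,580 − $4,368,590 = −$10 applied to Unit 5A: Unit 5A becomes $1,017,330.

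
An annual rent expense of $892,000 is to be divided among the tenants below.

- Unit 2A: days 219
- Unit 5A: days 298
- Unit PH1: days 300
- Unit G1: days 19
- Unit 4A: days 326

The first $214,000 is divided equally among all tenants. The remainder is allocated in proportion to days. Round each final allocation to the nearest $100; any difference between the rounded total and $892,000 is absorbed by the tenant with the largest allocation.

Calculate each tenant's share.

$214,000 shared equally gives $42,800 per tenant.
Remainder $678,000 by days (total 1,162): Unit 2A 127,781.41 → $127,800; Unit 5A 173,876.08 → $173,900; Unit PH1 175,043.03 → $175,000; Unit G1 11,086.06 → $11,100; Unit 4A 190,213.43 → $190,200.
Totals: Unit 2A $42,800 + $127,800 = $170,600; Unit 5A $42,800 + $173,900 = $216,700; Unit PH1 $42,800 + $175,000 = $217,800; Unit G1 $42,800 + $11,100 = $53,900; Unit 4A $42,800 + $190,200 = $233,000.

Unit 2A: $170,600 · Unit 5A: $216,700 · Unit PH1: $217,800 · Unit G1: $53,900 · Unit 4A: $233,000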